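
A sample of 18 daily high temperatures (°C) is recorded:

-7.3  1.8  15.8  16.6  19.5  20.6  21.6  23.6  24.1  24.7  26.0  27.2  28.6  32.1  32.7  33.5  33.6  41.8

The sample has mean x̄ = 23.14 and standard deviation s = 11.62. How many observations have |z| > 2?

Cutoffs: x̄ ± 2s = [-0.10, 46.38].
Outside the cutoffs: -7.3.

1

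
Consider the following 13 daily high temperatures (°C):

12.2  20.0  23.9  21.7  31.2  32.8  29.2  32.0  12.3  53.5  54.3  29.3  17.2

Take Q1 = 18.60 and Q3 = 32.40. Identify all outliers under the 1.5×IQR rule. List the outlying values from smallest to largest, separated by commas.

IQR = Q3 − Q1 = 32.40 − 18.60 = 13.80.
Lower fence = Q1 − 1.5·IQR = 18.60 − 20.70 = -2.10.
Upper fence = Q3 + 1.5·IQR = 32.40 + 20.70 = 53.10.
53.5 > 53.10 → outlier.
54.3 > 53.10 → outlier.
All remaining values lie within [-2.10, 53.10].

53.5, 54.3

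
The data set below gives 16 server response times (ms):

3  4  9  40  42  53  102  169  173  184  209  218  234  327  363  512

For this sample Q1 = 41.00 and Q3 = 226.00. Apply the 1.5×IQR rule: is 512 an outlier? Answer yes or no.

yes

IQR = Q3 − Q1 = 226.00 − 41.00 = 185.00.
Lower fence = Q1 − 1.5·IQR = 41.00 − 277.50 = -236.50.
Upper fence = Q3 + 1.5·IQR = 226.00 + 277.50 = 503.50.
512 lies above the upper fence.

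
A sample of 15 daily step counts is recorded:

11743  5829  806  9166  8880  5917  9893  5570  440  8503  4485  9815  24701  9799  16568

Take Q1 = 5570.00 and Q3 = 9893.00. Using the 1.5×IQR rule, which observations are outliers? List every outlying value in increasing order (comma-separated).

16568, 24701

IQR = Q3 − Q1 = 9893.00 − 5570.00 = 4323.00.
Lower fence = Q1 − 1.5·IQR = 5570.00 − 6484.50 = -914.50.
Upper fence = Q3 + 1.5·IQR = 9893.00 + 6484.50 = 16377.50.
16568 > 16377.50 → outlier.
24701 > 16377.50 → outlier.
All remaining values lie within [-914.50, 16377.50].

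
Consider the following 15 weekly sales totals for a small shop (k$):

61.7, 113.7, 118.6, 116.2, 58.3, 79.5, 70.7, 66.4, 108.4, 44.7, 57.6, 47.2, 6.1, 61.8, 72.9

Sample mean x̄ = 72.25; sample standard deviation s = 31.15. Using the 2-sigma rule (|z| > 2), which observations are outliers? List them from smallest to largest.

Cutoffs at x̄ ± 2s: 72.25 ± 2·31.15 = [9.95, 134.55].
6.1: z = -2.12, |z| > 2 → outlier.
Every other value lies within [9.95, 134.55].

6.1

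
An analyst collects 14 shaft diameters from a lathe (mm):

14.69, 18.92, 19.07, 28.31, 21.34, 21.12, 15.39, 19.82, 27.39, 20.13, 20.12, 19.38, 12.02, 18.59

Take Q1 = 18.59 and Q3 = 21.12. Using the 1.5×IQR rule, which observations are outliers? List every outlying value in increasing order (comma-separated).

12.02, 14.69, 27.39, 28.31

IQR = Q3 − Q1 = 21.12 − 18.59 = 2.53.
Lower fence = Q1 − 1.5·IQR = 18.59 − 3.795 = 14.795.
Upper fence = Q3 + 1.5·IQR = 21.12 + 3.795 = 24.915.
12.02 < 14.795 → outlier.
14.69 < 14.795 → outlier.
27.39 > 24.915 → outlier.
28.31 > 24.915 → outlier.
All remaining values lie within [14.795, 24.915].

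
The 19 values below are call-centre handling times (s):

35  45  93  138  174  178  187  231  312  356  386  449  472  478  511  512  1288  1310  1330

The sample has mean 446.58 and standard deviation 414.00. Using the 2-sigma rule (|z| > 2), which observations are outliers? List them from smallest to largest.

1288, 1310, 1330

Cutoffs at x̄ ± 2s: 446.58 ± 2·414.00 = [-381.42, 1274.58].
1288: z = 2.03, |z| > 2 → outlier.
1310: z = 2.09, |z| > 2 → outlier.
1330: z = 2.13, |z| > 2 → outlier.
Every other value lies within [-381.42, 1274.58].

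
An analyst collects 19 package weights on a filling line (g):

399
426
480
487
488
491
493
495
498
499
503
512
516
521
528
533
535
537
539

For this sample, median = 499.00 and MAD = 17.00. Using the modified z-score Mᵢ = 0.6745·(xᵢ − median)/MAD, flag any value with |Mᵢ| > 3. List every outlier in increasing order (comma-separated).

|Mᵢ| > 3 ⇔ |xᵢ − 499.00| > 3·17.00/0.6745 = 75.61.
So outliers lie outside [423.39, 574.61].
399: M = -3.97 → outlier.

399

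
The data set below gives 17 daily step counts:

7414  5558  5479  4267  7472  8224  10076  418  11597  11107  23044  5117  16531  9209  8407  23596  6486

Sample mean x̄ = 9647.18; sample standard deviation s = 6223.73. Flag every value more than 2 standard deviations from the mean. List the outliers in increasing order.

23044, 23596

Cutoffs at x̄ ± 2s: 9647.18 ± 2·6223.73 = [-2800.28, 22094.64].
23044: z = 2.15, |z| > 2 → outlier.
23596: z = 2.24, |z| > 2 → outlier.
Every other value lies within [-2800.28, 22094.64].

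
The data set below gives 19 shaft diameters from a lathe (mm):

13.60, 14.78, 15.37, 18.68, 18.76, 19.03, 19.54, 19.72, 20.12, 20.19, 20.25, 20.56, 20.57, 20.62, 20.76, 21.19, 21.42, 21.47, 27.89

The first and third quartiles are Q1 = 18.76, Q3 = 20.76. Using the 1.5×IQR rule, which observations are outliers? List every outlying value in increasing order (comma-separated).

13.60, 14.78, 15.37, 27.89

IQR = Q3 − Q1 = 20.76 − 18.76 = 2.00.
Lower fence = Q1 − 1.5·IQR = 18.76 − 3.00 = 15.76.
Upper fence = Q3 + 1.5·IQR = 20.76 + 3.00 = 23.76.
13.60 < 15.76 → outlier.
14.78 < 15.76 → outlier.
15.37 < 15.76 → outlier.
27.89 > 23.76 → outlier.
All remaining values lie within [15.76, 23.76].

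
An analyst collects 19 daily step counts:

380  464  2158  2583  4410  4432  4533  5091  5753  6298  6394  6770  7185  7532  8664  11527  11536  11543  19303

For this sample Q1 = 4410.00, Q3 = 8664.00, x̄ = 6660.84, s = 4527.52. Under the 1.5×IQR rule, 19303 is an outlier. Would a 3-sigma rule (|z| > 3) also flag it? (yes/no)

z = (19303 − 6660.84) / 4527.52 = 2.79.
|z| = 2.79 ≤ 3.

no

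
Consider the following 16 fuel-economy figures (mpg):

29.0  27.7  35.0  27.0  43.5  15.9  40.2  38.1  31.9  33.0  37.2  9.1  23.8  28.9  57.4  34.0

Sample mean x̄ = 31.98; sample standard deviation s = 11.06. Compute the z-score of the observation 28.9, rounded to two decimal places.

-0.28

z = (28.9 − 31.98) / 11.06 = -0.28.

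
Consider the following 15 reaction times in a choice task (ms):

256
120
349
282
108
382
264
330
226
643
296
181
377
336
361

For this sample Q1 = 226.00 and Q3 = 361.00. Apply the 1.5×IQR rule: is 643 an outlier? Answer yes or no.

yes

IQR = Q3 − Q1 = 361.00 − 226.00 = 135.00.
Lower fence = Q1 − 1.5·IQR = 226.00 − 202.50 = 23.50.
Upper fence = Q3 + 1.5·IQR = 361.00 + 202.50 = 563.50.
643 lies above the upper fence.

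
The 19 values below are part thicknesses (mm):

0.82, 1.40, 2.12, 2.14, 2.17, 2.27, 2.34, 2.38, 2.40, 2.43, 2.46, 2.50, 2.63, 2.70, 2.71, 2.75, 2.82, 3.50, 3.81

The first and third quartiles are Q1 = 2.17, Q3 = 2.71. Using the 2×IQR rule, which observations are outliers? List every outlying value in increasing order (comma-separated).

0.82, 3.81

IQR = Q3 − Q1 = 2.71 − 2.17 = 0.54.
Lower fence = Q1 − 2·IQR = 2.17 − 1.08 = 1.09.
Upper fence = Q3 + 2·IQR = 2.71 + 1.08 = 3.79.
0.82 < 1.09 → outlier.
3.81 > 3.79 → outlier.
All remaining values lie within [1.09, 3.79].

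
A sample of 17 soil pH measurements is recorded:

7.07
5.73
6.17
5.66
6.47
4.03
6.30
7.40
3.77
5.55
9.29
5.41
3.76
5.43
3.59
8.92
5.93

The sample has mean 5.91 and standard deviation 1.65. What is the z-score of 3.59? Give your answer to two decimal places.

z = (3.59 − 5.91) / 1.65 = -1.41.

-1.41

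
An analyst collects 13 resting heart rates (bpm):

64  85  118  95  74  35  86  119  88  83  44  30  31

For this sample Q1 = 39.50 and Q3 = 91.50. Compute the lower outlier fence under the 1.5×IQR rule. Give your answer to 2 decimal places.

-38.50

IQR = Q3 − Q1 = 91.50 − 39.50 = 52.00.
Lower fence = Q1 − 1.5·IQR = 39.50 − 78.00 = -38.50.
Upper fence = Q3 + 1.5·IQR = 91.50 + 78.00 = 169.50.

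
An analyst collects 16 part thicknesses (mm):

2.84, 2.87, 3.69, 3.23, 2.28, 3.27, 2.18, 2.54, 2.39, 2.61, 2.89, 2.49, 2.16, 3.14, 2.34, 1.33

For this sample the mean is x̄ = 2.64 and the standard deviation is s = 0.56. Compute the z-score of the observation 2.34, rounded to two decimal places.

z = (2.34 − 2.64) / 0.56 = -0.54.

-0.54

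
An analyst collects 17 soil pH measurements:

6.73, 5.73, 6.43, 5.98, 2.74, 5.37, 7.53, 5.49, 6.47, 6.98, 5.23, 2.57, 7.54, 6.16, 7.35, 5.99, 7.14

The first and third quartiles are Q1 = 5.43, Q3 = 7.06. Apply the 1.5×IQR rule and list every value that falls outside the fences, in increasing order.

IQR = Q3 − Q1 = 7.06 − 5.43 = 1.63.
Lower fence = Q1 − 1.5·IQR = 5.43 − 2.445 = 2.985.
Upper fence = Q3 + 1.5·IQR = 7.06 + 2.445 = 9.505.
2.57 < 2.985 → outlier.
2.74 < 2.985 → outlier.
All remaining values lie within [2.985, 9.505].

2.57, 2.74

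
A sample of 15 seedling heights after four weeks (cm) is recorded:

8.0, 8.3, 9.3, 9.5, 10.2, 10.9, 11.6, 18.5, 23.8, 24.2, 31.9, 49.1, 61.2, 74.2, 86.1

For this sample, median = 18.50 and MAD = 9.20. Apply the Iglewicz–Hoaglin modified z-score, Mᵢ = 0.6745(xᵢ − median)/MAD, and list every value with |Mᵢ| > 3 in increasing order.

|Mᵢ| > 3 ⇔ |xᵢ − 18.50| > 3·9.20/0.6745 = 40.92.
So outliers lie outside [-22.42, 59.42].
61.2: M = 3.13 → outlier.
74.2: M = 4.08 → outlier.
86.1: M = 4.96 → outlier.

61.2, 74.2, 86.1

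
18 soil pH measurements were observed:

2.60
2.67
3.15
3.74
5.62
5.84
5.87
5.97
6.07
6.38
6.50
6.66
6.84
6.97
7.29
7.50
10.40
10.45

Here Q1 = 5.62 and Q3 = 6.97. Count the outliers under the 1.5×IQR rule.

IQR = 1.35; fences at 5.62 − 2.025 = 3.595 and 6.97 + 2.025 = 8.995.
Outside the cutoffs: 2.60, 2.67, 3.15, 10.40, 10.45.

5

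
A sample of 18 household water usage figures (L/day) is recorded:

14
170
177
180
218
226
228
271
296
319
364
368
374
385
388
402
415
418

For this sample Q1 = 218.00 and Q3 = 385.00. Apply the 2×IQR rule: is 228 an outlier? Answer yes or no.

IQR = Q3 − Q1 = 385.00 − 218.00 = 167.00.
Lower fence = Q1 − 2·IQR = 218.00 − 334.00 = -116.00.
Upper fence = Q3 + 2·IQR = 385.00 + 334.00 = 719.00.
228 lies within [-116.00, 719.00].

no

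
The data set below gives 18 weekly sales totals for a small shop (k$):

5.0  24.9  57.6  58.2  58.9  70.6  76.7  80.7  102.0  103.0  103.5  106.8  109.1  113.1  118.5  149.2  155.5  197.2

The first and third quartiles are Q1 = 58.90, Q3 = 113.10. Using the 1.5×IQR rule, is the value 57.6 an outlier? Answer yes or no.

IQR = Q3 − Q1 = 113.10 − 58.90 = 54.20.
Lower fence = Q1 − 1.5·IQR = 58.90 − 81.30 = -22.40.
Upper fence = Q3 + 1.5·IQR = 113.10 + 81.30 = 194.40.
57.6 lies within [-22.40, 194.40].

no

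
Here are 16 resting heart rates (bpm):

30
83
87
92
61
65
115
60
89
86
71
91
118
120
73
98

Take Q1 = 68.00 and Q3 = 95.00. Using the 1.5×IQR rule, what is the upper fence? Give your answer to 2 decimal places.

IQR = Q3 − Q1 = 95.00 − 68.00 = 27.00.
Lower fence = Q1 − 1.5·IQR = 68.00 − 40.50 = 27.50.
Upper fence = Q3 + 1.5·IQR = 95.00 + 40.50 = 135.50.

135.50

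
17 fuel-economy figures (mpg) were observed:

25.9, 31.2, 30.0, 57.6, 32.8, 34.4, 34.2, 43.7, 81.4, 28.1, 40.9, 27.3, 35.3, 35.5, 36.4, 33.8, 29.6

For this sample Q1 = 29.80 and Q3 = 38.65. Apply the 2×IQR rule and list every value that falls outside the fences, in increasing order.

IQR = Q3 − Q1 = 38.65 − 29.80 = 8.85.
Lower fence = Q1 − 2·IQR = 29.80 − 17.70 = 12.10.
Upper fence = Q3 + 2·IQR = 38.65 + 17.70 = 56.35.
57.6 > 56.35 → outlier.
81.4 > 56.35 → outlier.
All remaining values lie within [12.10, 56.35].

57.6, 81.4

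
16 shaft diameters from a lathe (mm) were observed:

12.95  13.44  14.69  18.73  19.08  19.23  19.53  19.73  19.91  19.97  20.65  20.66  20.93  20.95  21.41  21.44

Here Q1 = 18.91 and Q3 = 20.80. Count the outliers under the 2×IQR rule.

3

IQR = 1.89; fences at 18.91 − 3.78 = 15.13 and 20.80 + 3.78 = 24.58.
Outside the cutoffs: 12.95, 13.44, 14.69.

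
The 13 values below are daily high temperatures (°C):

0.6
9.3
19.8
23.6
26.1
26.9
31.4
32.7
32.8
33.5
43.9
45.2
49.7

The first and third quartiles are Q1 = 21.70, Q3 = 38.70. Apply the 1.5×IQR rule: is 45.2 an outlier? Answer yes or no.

IQR = Q3 − Q1 = 38.70 − 21.70 = 17.00.
Lower fence = Q1 − 1.5·IQR = 21.70 − 25.50 = -3.80.
Upper fence = Q3 + 1.5·IQR = 38.70 + 25.50 = 64.20.
45.2 lies within [-3.80, 64.20].

no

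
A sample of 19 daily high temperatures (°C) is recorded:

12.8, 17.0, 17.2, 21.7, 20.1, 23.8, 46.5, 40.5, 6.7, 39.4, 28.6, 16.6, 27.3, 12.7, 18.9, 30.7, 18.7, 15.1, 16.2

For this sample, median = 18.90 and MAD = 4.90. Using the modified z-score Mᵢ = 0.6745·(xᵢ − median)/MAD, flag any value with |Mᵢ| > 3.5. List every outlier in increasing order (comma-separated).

|Mᵢ| > 3.5 ⇔ |xᵢ − 18.90| > 3.5·4.90/0.6745 = 25.43.
So outliers lie outside [-6.53, 44.33].
46.5: M = 3.80 → outlier.

46.5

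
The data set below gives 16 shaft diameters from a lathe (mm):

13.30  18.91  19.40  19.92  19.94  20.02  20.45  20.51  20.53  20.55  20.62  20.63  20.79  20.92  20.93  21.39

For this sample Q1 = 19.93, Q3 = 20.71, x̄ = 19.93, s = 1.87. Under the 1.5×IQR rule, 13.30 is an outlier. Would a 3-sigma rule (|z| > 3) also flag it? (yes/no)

yes

z = (13.30 − 19.93) / 1.87 = -3.55.
|z| = 3.55 > 3.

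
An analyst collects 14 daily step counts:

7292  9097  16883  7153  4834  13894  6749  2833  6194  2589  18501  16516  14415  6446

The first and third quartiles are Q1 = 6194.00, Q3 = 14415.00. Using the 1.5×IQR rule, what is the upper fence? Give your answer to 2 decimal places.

26746.50

IQR = Q3 − Q1 = 14415.00 − 6194.00 = 8221.00.
Lower fence = Q1 − 1.5·IQR = 6194.00 − 12331.50 = -6137.50.
Upper fence = Q3 + 1.5·IQR = 14415.00 + 12331.50 = 26746.50.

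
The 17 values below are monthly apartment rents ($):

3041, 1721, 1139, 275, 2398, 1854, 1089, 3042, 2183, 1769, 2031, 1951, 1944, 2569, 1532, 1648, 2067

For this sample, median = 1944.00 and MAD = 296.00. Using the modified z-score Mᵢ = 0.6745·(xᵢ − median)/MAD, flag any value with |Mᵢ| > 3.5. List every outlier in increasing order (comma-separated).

|Mᵢ| > 3.5 ⇔ |xᵢ − 1944.00| > 3.5·296.00/0.6745 = 1535.95.
So outliers lie outside [408.05, 3479.95].
275: M = -3.80 → outlier.

275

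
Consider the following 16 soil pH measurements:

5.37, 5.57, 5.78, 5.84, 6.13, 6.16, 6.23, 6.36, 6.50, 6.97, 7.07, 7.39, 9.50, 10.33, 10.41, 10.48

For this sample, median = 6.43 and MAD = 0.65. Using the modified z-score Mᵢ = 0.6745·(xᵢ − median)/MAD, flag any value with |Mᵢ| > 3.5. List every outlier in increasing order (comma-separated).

10.33, 10.41, 10.48

|Mᵢ| > 3.5 ⇔ |xᵢ − 6.43| > 3.5·0.65/0.6745 = 3.37.
So outliers lie outside [3.06, 9.80].
10.33: M = 4.05 → outlier.
10.41: M = 4.13 → outlier.
10.48: M = 4.20 → outlier.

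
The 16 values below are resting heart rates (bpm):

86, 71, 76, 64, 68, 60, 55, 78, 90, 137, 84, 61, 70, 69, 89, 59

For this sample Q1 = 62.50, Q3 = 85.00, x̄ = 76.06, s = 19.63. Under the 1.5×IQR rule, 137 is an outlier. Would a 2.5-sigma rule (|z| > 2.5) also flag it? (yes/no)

z = (137 − 76.06) / 19.63 = 3.10.
|z| = 3.10 > 2.5.

yes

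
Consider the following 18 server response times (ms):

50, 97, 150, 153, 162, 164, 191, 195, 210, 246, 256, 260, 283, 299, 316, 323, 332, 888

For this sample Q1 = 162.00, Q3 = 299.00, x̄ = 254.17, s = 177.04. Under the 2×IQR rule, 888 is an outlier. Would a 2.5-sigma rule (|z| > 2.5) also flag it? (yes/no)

z = (888 − 254.17) / 177.04 = 3.58.
|z| = 3.58 > 2.5.

yes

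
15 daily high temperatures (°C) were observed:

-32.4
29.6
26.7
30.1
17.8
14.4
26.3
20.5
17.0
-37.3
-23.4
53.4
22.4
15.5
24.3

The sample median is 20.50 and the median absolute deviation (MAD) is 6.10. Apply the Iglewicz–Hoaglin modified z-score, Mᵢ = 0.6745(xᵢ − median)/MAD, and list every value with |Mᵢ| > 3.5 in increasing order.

-37.3, -32.4, -23.4, 53.4

|Mᵢ| > 3.5 ⇔ |xᵢ − 20.50| > 3.5·6.10/0.6745 = 31.65.
So outliers lie outside [-11.15, 52.15].
-37.3: M = -6.39 → outlier.
-32.4: M = -5.85 → outlier.
-23.4: M = -4.85 → outlier.
53.4: M = 3.64 → outlier.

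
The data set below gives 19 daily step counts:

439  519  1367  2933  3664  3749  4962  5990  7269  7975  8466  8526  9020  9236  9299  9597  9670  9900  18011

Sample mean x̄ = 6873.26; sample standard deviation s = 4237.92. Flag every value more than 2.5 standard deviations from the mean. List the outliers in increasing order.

18011

Cutoffs at x̄ ± 2.5s: 6873.26 ± 2.5·4237.92 = [-3721.54, 17468.06].
18011: z = 2.63, |z| > 2.5 → outlier.
Every other value lies within [-3721.54, 17468.06].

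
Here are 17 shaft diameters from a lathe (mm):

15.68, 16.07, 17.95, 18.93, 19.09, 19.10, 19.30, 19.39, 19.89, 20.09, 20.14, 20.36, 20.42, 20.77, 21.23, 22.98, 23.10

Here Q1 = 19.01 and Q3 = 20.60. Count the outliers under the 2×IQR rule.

IQR = 1.59; fences at 19.01 − 3.18 = 15.83 and 20.60 + 3.18 = 23.78.
Outside the cutoffs: 15.68.

1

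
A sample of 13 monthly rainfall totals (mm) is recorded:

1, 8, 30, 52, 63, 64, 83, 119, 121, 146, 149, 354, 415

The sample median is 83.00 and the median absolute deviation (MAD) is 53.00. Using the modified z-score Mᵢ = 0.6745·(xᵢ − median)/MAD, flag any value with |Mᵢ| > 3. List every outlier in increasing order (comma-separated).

|Mᵢ| > 3 ⇔ |xᵢ − 83.00| > 3·53.00/0.6745 = 235.73.
So outliers lie outside [-152.73, 318.73].
354: M = 3.45 → outlier.
415: M = 4.23 → outlier.

354, 415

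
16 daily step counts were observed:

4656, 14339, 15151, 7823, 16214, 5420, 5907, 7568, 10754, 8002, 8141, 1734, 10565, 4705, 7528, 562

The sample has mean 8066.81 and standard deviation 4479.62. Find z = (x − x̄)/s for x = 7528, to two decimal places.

-0.12

z = (7528 − 8066.81) / 4479.62 = -0.12.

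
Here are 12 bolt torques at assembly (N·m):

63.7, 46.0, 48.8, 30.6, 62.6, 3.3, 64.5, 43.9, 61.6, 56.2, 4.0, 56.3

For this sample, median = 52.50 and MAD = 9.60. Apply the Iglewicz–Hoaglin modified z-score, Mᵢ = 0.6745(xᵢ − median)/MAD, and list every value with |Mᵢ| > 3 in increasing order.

|Mᵢ| > 3 ⇔ |xᵢ − 52.50| > 3·9.60/0.6745 = 42.70.
So outliers lie outside [9.80, 95.20].
3.3: M = -3.46 → outlier.
4.0: M = -3.41 → outlier.

3.3, 4.0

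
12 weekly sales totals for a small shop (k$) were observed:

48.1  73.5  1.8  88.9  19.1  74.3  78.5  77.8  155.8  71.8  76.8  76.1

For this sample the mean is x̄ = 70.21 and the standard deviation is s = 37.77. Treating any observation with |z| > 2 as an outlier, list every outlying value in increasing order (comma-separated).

155.8

Cutoffs at x̄ ± 2s: 70.21 ± 2·37.77 = [-5.33, 145.75].
155.8: z = 2.27, |z| > 2 → outlier.
Every other value lies within [-5.33, 145.75].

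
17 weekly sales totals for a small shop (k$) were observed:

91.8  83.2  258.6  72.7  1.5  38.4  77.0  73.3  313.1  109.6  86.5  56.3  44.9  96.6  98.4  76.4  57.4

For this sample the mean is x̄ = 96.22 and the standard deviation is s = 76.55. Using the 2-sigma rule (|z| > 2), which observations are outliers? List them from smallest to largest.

258.6, 313.1

Cutoffs at x̄ ± 2s: 96.22 ± 2·76.55 = [-56.88, 249.32].
258.6: z = 2.12, |z| > 2 → outlier.
313.1: z = 2.83, |z| > 2 → outlier.
Every other value lies within [-56.88, 249.32].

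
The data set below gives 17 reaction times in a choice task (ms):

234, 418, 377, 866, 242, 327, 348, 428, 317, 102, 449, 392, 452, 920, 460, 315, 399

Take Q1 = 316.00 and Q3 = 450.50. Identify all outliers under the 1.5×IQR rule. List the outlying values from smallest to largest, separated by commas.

IQR = Q3 − Q1 = 450.50 − 316.00 = 134.50.
Lower fence = Q1 − 1.5·IQR = 316.00 − 201.75 = 114.25.
Upper fence = Q3 + 1.5·IQR = 450.50 + 201.75 = 652.25.
102 < 114.25 → outlier.
866 > 652.25 → outlier.
920 > 652.25 → outlier.
All remaining values lie within [114.25, 652.25].

102, 866, 920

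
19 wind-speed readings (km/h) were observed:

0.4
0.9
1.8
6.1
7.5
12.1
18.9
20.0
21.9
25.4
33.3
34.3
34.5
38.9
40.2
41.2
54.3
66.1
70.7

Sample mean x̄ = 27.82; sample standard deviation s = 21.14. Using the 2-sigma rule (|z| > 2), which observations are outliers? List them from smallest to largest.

Cutoffs at x̄ ± 2s: 27.82 ± 2·21.14 = [-14.46, 70.10].
70.7: z = 2.03, |z| > 2 → outlier.
Every other value lies within [-14.46, 70.10].

70.7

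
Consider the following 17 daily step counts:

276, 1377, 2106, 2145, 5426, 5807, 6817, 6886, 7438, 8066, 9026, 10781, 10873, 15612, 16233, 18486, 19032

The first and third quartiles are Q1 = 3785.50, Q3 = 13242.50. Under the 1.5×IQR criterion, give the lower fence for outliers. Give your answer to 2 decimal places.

IQR = Q3 − Q1 = 13242.50 − 3785.50 = 9457.00.
Lower fence = Q1 − 1.5·IQR = 3785.50 − 14185.50 = -10400.00.
Upper fence = Q3 + 1.5·IQR = 13242.50 + 14185.50 = 27428.00.

-10400.00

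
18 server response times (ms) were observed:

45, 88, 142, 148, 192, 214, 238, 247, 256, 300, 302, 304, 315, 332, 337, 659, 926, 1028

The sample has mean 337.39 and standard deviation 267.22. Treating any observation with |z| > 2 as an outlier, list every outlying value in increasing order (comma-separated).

926, 1028

Cutoffs at x̄ ± 2s: 337.39 ± 2·267.22 = [-197.05, 871.83].
926: z = 2.20, |z| > 2 → outlier.
1028: z = 2.58, |z| > 2 → outlier.
Every other value lies within [-197.05, 871.83].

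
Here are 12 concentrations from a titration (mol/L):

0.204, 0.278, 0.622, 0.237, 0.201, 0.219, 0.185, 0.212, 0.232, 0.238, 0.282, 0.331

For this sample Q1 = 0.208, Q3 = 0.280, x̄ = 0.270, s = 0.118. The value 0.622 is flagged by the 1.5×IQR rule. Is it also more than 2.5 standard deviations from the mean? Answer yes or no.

yes

z = (0.622 − 0.270) / 0.118 = 2.98.
|z| = 2.98 > 2.5.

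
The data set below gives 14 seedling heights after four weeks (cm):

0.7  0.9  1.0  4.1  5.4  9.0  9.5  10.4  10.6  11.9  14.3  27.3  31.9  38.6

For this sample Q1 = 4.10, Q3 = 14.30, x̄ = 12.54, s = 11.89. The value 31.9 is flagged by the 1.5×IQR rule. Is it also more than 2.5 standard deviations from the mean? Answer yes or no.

no

z = (31.9 − 12.54) / 11.89 = 1.63.
|z| = 1.63 ≤ 2.5.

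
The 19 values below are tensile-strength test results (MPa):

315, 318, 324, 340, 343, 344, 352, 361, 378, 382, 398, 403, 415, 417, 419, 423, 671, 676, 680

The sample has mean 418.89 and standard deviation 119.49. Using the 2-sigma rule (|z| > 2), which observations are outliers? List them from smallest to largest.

Cutoffs at x̄ ± 2s: 418.89 ± 2·119.49 = [179.91, 657.87].
671: z = 2.11, |z| > 2 → outlier.
676: z = 2.15, |z| > 2 → outlier.
680: z = 2.19, |z| > 2 → outlier.
Every other value lies within [179.91, 657.87].

671, 676, 680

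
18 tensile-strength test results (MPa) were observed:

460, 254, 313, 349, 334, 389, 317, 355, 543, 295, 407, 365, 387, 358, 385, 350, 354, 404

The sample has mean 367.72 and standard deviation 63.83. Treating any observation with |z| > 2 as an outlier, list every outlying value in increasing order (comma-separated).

543

Cutoffs at x̄ ± 2s: 367.72 ± 2·63.83 = [240.06, 495.38].
543: z = 2.75, |z| > 2 → outlier.
Every other value lies within [240.06, 495.38].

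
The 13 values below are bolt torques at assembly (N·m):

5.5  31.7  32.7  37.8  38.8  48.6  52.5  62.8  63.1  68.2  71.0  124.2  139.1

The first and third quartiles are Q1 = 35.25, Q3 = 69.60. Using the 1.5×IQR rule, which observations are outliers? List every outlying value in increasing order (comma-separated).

124.2, 139.1

IQR = Q3 − Q1 = 69.60 − 35.25 = 34.35.
Lower fence = Q1 − 1.5·IQR = 35.25 − 51.525 = -16.275.
Upper fence = Q3 + 1.5·IQR = 69.60 + 51.525 = 121.125.
124.2 > 121.125 → outlier.
139.1 > 121.125 → outlier.
All remaining values lie within [-16.275, 121.125].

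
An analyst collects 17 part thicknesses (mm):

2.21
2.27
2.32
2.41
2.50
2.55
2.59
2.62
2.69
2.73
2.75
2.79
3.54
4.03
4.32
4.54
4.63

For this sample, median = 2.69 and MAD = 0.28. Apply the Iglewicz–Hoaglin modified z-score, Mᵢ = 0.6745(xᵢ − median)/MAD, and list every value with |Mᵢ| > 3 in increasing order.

|Mᵢ| > 3 ⇔ |xᵢ − 2.69| > 3·0.28/0.6745 = 1.25.
So outliers lie outside [1.44, 3.94].
4.03: M = 3.23 → outlier.
4.32: M = 3.93 → outlier.
4.54: M = 4.46 → outlier.
4.63: M = 4.67 → outlier.

4.03, 4.32, 4.54, 4.63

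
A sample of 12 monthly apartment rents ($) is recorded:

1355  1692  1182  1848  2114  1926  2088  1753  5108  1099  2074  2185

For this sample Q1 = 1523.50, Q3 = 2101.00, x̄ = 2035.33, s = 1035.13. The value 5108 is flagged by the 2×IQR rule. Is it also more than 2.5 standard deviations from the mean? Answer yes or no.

yes

z = (5108 − 2035.33) / 1035.13 = 2.97.
|z| = 2.97 > 2.5.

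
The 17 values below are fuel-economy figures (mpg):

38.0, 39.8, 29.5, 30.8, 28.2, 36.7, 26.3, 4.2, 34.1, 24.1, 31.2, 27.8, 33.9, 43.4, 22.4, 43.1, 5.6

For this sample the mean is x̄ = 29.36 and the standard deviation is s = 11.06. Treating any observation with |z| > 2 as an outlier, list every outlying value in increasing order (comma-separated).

4.2, 5.6

Cutoffs at x̄ ± 2s: 29.36 ± 2·11.06 = [7.24, 51.48].
4.2: z = -2.27, |z| > 2 → outlier.
5.6: z = -2.15, |z| > 2 → outlier.
Every other value lies within [7.24, 51.48].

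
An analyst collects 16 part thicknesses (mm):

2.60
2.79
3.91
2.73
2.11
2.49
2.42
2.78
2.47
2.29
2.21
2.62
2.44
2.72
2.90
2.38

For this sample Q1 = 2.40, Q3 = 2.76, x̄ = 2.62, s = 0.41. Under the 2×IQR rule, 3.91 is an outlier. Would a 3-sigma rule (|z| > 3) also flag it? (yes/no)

yes

z = (3.91 − 2.62) / 0.41 = 3.15.
|z| = 3.15 > 3.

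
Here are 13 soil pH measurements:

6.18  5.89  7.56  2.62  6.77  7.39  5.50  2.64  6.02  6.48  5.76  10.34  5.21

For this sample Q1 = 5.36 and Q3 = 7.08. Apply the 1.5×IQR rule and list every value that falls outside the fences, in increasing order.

2.62, 2.64, 10.34

IQR = Q3 − Q1 = 7.08 − 5.36 = 1.72.
Lower fence = Q1 − 1.5·IQR = 5.36 − 2.58 = 2.78.
Upper fence = Q3 + 1.5·IQR = 7.08 + 2.58 = 9.66.
2.62 < 2.78 → outlier.
2.64 < 2.78 → outlier.
10.34 > 9.66 → outlier.
All remaining values lie within [2.78, 9.66].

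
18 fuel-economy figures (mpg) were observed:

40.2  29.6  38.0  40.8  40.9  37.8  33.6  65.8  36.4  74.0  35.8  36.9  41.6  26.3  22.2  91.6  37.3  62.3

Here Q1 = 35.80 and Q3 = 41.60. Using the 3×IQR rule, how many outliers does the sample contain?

IQR = 5.80; fences at 35.80 − 17.40 = 18.40 and 41.60 + 17.40 = 59.00.
Outside the cutoffs: 62.3, 65.8, 74.0, 91.6.

4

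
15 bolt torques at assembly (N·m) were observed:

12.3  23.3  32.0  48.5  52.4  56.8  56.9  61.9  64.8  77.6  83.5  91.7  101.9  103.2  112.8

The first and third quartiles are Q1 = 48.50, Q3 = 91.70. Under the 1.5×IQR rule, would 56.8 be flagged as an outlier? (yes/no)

IQR = Q3 − Q1 = 91.70 − 48.50 = 43.20.
Lower fence = Q1 − 1.5·IQR = 48.50 − 64.80 = -16.30.
Upper fence = Q3 + 1.5·IQR = 91.70 + 64.80 = 156.50.
56.8 lies within [-16.30, 156.50].

no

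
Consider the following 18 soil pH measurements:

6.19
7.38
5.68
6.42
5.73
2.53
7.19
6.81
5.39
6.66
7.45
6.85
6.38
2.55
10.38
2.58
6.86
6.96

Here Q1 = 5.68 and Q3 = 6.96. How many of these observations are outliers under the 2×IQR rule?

IQR = 1.28; fences at 5.68 − 2.56 = 3.12 and 6.96 + 2.56 = 9.52.
Outside the cutoffs: 2.53, 2.55, 2.58, 10.38.

4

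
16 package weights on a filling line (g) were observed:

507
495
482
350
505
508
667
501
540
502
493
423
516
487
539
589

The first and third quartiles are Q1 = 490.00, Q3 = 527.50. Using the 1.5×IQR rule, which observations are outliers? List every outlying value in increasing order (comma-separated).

IQR = Q3 − Q1 = 527.50 − 490.00 = 37.50.
Lower fence = Q1 − 1.5·IQR = 490.00 − 56.25 = 433.75.
Upper fence = Q3 + 1.5·IQR = 527.50 + 56.25 = 583.75.
350 < 433.75 → outlier.
423 < 433.75 → outlier.
589 > 583.75 → outlier.
667 > 583.75 → outlier.
All remaining values lie within [433.75, 583.75].

350, 423, 589, 667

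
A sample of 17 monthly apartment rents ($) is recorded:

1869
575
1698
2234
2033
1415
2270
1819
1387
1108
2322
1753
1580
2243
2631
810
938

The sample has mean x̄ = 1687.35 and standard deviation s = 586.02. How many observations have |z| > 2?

0

Cutoffs: x̄ ± 2s = [515.31, 2859.39].
Every value lies within the cutoffs.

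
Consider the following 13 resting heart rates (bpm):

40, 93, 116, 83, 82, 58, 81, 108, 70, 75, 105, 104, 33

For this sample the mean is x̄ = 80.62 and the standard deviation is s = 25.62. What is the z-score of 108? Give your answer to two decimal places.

z = (108 − 80.62) / 25.62 = 1.07.

1.07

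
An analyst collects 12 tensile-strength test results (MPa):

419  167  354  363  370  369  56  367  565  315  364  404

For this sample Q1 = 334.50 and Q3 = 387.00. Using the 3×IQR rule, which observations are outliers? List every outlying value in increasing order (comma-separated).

IQR = Q3 − Q1 = 387.00 − 334.50 = 52.50.
Lower fence = Q1 − 3·IQR = 334.50 − 157.50 = 177.00.
Upper fence = Q3 + 3·IQR = 387.00 + 157.50 = 544.50.
56 < 177.00 → outlier.
167 < 177.00 → outlier.
565 > 544.50 → outlier.
All remaining values lie within [177.00, 544.50].

56, 167, 565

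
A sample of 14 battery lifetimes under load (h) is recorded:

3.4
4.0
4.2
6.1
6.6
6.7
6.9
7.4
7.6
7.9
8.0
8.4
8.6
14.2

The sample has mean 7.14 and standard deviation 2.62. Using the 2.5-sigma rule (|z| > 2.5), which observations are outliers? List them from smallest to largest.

14.2

Cutoffs at x̄ ± 2.5s: 7.14 ± 2.5·2.62 = [0.59, 13.69].
14.2: z = 2.69, |z| > 2.5 → outlier.
Every other value lies within [0.59, 13.69].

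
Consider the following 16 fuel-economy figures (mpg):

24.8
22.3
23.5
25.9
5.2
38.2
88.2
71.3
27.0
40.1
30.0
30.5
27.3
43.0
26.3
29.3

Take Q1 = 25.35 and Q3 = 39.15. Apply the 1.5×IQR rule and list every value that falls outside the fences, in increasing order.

IQR = Q3 − Q1 = 39.15 − 25.35 = 13.80.
Lower fence = Q1 − 1.5·IQR = 25.35 − 20.70 = 4.65.
Upper fence = Q3 + 1.5·IQR = 39.15 + 20.70 = 59.85.
71.3 > 59.85 → outlier.
88.2 > 59.85 → outlier.
All remaining values lie within [4.65, 59.85].

71.3, 88.2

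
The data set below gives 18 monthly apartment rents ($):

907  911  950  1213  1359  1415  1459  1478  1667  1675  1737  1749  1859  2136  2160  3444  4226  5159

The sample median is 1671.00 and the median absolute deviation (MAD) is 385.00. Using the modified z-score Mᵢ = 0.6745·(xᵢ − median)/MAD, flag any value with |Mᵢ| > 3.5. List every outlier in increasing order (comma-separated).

|Mᵢ| > 3.5 ⇔ |xᵢ − 1671.00| > 3.5·385.00/0.6745 = 1997.78.
So outliers lie outside [-326.78, 3668.78].
4226: M = 4.48 → outlier.
5159: M = 6.11 → outlier.

4226, 5159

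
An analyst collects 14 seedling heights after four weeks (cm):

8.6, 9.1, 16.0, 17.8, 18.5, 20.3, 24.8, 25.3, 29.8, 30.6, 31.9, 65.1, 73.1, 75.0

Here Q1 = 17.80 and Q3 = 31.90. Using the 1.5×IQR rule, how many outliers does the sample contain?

3

IQR = 14.10; fences at 17.80 − 21.15 = -3.35 and 31.90 + 21.15 = 53.05.
Outside the cutoffs: 65.1, 73.1, 75.0.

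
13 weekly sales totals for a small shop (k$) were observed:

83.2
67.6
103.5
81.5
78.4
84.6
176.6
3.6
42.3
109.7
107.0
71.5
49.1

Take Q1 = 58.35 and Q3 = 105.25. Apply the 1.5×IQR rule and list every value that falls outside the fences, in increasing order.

176.6

IQR = Q3 − Q1 = 105.25 − 58.35 = 46.90.
Lower fence = Q1 − 1.5·IQR = 58.35 − 70.35 = -12.00.
Upper fence = Q3 + 1.5·IQR = 105.25 + 70.35 = 175.60.
176.6 > 175.60 → outlier.
All remaining values lie within [-12.00, 175.60].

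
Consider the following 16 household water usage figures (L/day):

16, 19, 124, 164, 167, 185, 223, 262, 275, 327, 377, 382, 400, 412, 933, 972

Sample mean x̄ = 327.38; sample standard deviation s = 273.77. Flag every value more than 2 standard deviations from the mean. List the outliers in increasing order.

933, 972

Cutoffs at x̄ ± 2s: 327.38 ± 2·273.77 = [-220.16, 874.92].
933: z = 2.21, |z| > 2 → outlier.
972: z = 2.35, |z| > 2 → outlier.
Every other value lies within [-220.16, 874.92].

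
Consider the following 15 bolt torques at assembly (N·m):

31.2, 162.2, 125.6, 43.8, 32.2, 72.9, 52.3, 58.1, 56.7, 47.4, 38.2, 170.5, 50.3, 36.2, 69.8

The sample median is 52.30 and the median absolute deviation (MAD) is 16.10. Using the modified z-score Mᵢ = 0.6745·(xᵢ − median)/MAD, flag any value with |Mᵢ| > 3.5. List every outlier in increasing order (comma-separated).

162.2, 170.5

|Mᵢ| > 3.5 ⇔ |xᵢ − 52.30| > 3.5·16.10/0.6745 = 83.54.
So outliers lie outside [-31.24, 135.84].
162.2: M = 4.60 → outlier.
170.5: M = 4.95 → outlier.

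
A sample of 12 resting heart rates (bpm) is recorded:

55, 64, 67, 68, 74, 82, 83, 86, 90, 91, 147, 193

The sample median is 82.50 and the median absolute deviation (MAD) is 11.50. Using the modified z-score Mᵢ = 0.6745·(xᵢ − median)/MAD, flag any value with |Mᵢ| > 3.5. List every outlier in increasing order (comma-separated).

|Mᵢ| > 3.5 ⇔ |xᵢ − 82.50| > 3.5·11.50/0.6745 = 59.67.
So outliers lie outside [22.83, 142.17].
147: M = 3.78 → outlier.
193: M = 6.48 → outlier.

147, 193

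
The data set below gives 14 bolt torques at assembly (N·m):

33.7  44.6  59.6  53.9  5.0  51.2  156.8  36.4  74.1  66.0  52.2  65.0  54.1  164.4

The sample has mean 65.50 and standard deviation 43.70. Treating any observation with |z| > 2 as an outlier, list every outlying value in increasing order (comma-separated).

156.8, 164.4

Cutoffs at x̄ ± 2s: 65.50 ± 2·43.70 = [-21.90, 152.90].
156.8: z = 2.09, |z| > 2 → outlier.
164.4: z = 2.26, |z| > 2 → outlier.
Every other value lies within [-21.90, 152.90].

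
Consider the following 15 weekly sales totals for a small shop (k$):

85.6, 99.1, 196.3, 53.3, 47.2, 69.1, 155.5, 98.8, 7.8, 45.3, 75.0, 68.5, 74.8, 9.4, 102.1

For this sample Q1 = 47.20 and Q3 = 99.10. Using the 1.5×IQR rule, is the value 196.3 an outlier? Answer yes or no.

yes

IQR = Q3 − Q1 = 99.10 − 47.20 = 51.90.
Lower fence = Q1 − 1.5·IQR = 47.20 − 77.85 = -30.65.
Upper fence = Q3 + 1.5·IQR = 99.10 + 77.85 = 176.95.
196.3 lies above the upper fence.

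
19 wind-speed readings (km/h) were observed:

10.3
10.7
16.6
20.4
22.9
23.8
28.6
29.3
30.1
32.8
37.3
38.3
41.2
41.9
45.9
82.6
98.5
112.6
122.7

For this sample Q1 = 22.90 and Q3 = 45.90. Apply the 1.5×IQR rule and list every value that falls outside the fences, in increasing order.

82.6, 98.5, 112.6, 122.7

IQR = Q3 − Q1 = 45.90 − 22.90 = 23.00.
Lower fence = Q1 − 1.5·IQR = 22.90 − 34.50 = -11.60.
Upper fence = Q3 + 1.5·IQR = 45.90 + 34.50 = 80.40.
82.6 > 80.40 → outlier.
98.5 > 80.40 → outlier.
112.6 > 80.40 → outlier.
122.7 > 80.40 → outlier.
All remaining values lie within [-11.60, 80.40].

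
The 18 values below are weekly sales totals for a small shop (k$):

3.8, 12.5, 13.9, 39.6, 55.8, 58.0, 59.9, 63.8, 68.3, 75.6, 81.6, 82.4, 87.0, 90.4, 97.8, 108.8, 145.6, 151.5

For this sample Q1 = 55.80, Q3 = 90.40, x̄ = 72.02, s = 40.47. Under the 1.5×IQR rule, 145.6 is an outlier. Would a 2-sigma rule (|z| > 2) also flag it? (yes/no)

no

z = (145.6 − 72.02) / 40.47 = 1.82.
|z| = 1.82 ≤ 2.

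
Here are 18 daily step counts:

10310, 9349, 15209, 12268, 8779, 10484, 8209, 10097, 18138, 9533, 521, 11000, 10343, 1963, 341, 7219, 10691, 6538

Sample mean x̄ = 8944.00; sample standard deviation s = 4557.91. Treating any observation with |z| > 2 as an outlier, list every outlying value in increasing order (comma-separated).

18138

Cutoffs at x̄ ± 2s: 8944.00 ± 2·4557.91 = [-171.82, 18059.82].
18138: z = 2.02, |z| > 2 → outlier.
Every other value lies within [-171.82, 18059.82].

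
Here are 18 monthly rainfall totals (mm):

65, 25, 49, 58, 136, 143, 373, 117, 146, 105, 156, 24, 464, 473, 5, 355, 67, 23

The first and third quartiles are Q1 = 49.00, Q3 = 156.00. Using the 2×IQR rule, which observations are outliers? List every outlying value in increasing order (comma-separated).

373, 464, 473

IQR = Q3 − Q1 = 156.00 − 49.00 = 107.00.
Lower fence = Q1 − 2·IQR = 49.00 − 214.00 = -165.00.
Upper fence = Q3 + 2·IQR = 156.00 + 214.00 = 370.00.
373 > 370.00 → outlier.
464 > 370.00 → outlier.
473 > 370.00 → outlier.
All remaining values lie within [-165.00, 370.00].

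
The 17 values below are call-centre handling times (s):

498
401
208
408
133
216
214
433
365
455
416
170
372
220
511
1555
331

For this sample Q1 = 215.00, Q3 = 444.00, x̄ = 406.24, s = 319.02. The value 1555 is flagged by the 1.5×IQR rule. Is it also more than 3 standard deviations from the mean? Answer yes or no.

yes

z = (1555 − 406.24) / 319.02 = 3.60.
|z| = 3.60 > 3.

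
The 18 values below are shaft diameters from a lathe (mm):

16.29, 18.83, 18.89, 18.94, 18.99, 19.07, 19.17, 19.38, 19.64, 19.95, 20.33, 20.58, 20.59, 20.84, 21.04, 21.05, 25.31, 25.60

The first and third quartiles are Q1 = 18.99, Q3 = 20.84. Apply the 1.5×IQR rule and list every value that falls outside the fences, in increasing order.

25.31, 25.60

IQR = Q3 − Q1 = 20.84 − 18.99 = 1.85.
Lower fence = Q1 − 1.5·IQR = 18.99 − 2.775 = 16.215.
Upper fence = Q3 + 1.5·IQR = 20.84 + 2.775 = 23.615.
25.31 > 23.615 → outlier.
25.60 > 23.615 → outlier.
All remaining values lie within [16.215, 23.615].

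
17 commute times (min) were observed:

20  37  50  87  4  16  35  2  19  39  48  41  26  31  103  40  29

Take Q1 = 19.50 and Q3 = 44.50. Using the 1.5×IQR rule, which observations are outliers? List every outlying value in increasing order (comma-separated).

87, 103

IQR = Q3 − Q1 = 44.50 − 19.50 = 25.00.
Lower fence = Q1 − 1.5·IQR = 19.50 − 37.50 = -18.00.
Upper fence = Q3 + 1.5·IQR = 44.50 + 37.50 = 82.00.
87 > 82.00 → outlier.
103 > 82.00 → outlier.
All remaining values lie within [-18.00, 82.00].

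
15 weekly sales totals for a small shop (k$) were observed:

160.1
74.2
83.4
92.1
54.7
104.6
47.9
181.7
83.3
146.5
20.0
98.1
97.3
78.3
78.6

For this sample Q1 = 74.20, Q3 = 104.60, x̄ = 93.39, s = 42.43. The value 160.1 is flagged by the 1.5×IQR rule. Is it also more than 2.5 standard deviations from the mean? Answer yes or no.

no

z = (160.1 − 93.39) / 42.43 = 1.57.
|z| = 1.57 ≤ 2.5.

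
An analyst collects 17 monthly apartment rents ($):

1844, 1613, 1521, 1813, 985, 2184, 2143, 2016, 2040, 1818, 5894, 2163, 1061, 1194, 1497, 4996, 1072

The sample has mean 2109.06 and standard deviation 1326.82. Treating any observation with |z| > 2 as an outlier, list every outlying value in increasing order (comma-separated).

Cutoffs at x̄ ± 2s: 2109.06 ± 2·1326.82 = [-544.58, 4762.70].
4996: z = 2.18, |z| > 2 → outlier.
5894: z = 2.85, |z| > 2 → outlier.
Every other value lies within [-544.58, 4762.70].

4996, 5894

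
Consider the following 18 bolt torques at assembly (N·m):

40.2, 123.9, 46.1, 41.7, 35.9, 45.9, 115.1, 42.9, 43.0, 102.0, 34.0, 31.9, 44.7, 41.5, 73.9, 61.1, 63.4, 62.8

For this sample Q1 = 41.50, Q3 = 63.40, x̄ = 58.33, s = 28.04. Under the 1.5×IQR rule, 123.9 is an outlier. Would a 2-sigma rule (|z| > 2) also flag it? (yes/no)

z = (123.9 − 58.33) / 28.04 = 2.34.
|z| = 2.34 > 2.

yes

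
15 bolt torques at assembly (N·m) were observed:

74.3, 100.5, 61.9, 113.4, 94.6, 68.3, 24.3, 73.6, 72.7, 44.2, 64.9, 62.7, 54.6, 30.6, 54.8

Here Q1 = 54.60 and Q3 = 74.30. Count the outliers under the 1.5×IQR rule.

2

IQR = 19.70; fences at 54.60 − 29.55 = 25.05 and 74.30 + 29.55 = 103.85.
Outside the cutoffs: 24.3, 113.4.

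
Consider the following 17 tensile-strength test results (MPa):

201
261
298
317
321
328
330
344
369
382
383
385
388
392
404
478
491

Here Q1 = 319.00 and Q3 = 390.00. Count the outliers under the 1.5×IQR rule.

IQR = 71.00; fences at 319.00 − 106.50 = 212.50 and 390.00 + 106.50 = 496.50.
Outside the cutoffs: 201.

1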